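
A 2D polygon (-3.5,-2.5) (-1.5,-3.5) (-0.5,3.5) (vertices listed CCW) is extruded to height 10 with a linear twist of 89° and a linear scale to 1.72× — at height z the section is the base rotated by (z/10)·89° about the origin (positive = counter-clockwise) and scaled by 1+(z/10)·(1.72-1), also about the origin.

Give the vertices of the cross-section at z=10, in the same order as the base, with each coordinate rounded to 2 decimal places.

t = z/height = 10/10 = 1
s = 1 + (scale-1)·z/height = 1 + (1.72-1)·10/10 = 1.720000
θ = twist·z/height = 89°·10/10 = 89.0000° = 1.553343 rad
cos θ = 0.017452, sin θ = 0.999848 (intermediates below are computed at full precision and shown rounded to 5 d.p.)
v1: (-3.5,-2.5) → rotate → (2.43854,-3.54310) → ×s → (4.19428,-6.09413) → (4.19,-6.09)
v2: (-1.5,-3.5) → rotate → (3.47329,-1.56085) → ×s → (5.97406,-2.68467) → (5.97,-2.68)
v3: (-0.5,3.5) → rotate → (-3.50819,-0.43884) → ×s → (-6.03409,-0.75481) → (-6.03,-0.75)

Cross-section at z=10: (4.19,-6.09) (5.97,-2.68) (-6.03,-0.75)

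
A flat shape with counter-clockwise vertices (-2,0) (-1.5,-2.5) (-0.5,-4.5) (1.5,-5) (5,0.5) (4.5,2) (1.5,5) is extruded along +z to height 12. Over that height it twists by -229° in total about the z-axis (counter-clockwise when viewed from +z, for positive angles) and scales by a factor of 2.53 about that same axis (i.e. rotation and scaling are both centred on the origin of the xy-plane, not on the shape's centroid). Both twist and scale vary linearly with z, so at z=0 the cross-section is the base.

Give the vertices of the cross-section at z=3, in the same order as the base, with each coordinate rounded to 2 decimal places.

t = z/height = 3/12 = 0.25
s = 1 + (scale-1)·z/height = 1 + (2.53-1)·3/12 = 1.382500
θ = twist·z/height = -229°·3/12 = -57.2500° = -0.999201 rad
cos θ = 0.540974, sin θ = -0.841039 (intermediates below are computed at full precision and shown rounded to 5 d.p.)
v1: (-2,0) → rotate → (-1.08195,1.68208) → ×s → (-1.49579,2.32547) → (-1.50,2.33)
v2: (-1.5,-2.5) → rotate → (-2.91406,-0.09088) → ×s → (-4.02869,-0.12564) → (-4.03,-0.13)
v3: (-0.5,-4.5) → rotate → (-4.05516,-2.01387) → ×s → (-5.60626,-2.78417) → (-5.61,-2.78)
v4: (1.5,-5) → rotate → (-3.39373,-3.96643) → ×s → (-4.69184,-5.48359) → (-4.69,-5.48)
v5: (5,0.5) → rotate → (3.12539,-3.93471) → ×s → (4.32085,-5.43973) → (4.32,-5.44)
v6: (4.5,2) → rotate → (4.11646,-2.70273) → ×s → (5.69101,-3.73652) → (5.69,-3.74)
v7: (1.5,5) → rotate → (5.01666,1.44331) → ×s → (6.93553,1.99538) → (6.94,2.00)

Cross-section at z=3: (-1.50,2.33) (-4.03,-0.13) (-5.61,-2.78) (-4.69,-5.48) (4.32,-5.44) (5.69,-3.74) (6.94,2.00)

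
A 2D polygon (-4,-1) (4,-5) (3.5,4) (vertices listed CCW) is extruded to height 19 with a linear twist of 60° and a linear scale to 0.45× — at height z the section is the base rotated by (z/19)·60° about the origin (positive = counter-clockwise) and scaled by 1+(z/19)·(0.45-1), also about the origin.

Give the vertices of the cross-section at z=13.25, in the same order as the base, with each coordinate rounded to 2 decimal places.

Cross-section at z=13.25: (-1.43,-2.10) (3.89,-0.65) (-0.04,3.28)

t = z/height = 13.25/19 = 0.697368
s = 1 + (scale-1)·z/height = 1 + (0.45-1)·13.25/19 = 0.616447
θ = twist·z/height = 60°·13.25/19 = 41.8421° = 0.730283 rad
cos θ = 0.744986, sin θ = 0.667080 (intermediates below are computed at full precision and shown rounded to 5 d.p.)
v1: (-4,-1) → rotate → (-2.31286,-3.41331) → ×s → (-1.42576,-2.10412) → (-1.43,-2.10)
v2: (4,-5) → rotate → (6.31534,-1.05661) → ×s → (3.89308,-0.65134) → (3.89,-0.65)
v3: (3.5,4) → rotate → (-0.06087,5.31472) → ×s → (-0.03752,3.27625) → (-0.04,3.28)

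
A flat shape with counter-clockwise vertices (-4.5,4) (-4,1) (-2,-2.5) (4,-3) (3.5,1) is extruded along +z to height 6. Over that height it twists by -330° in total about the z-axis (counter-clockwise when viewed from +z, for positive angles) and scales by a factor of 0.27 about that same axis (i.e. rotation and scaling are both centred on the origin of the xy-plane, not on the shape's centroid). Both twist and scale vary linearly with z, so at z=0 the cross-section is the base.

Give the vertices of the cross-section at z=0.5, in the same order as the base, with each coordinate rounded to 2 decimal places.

Cross-section at z=0.5: (-2.01,5.28) (-2.90,2.57) (-2.75,-1.22) (2.03,-4.23) (3.35,-0.68)

t = z/height = 0.5/6 = 0.0833333
s = 1 + (scale-1)·z/height = 1 + (0.27-1)·0.5/6 = 0.939167
θ = twist·z/height = -330°·0.5/6 = -27.5000° = -0.479966 rad
cos θ = 0.887011, sin θ = -0.461749 (intermediates below are computed at full precision and shown rounded to 5 d.p.)
v1: (-4.5,4) → rotate → (-2.14455,5.62591) → ×s → (-2.01409,5.28367) → (-2.01,5.28)
v2: (-4,1) → rotate → (-3.08629,2.73401) → ×s → (-2.89855,2.56769) → (-2.90,2.57)
v3: (-2,-2.5) → rotate → (-2.92839,-1.29403) → ×s → (-2.75025,-1.21531) → (-2.75,-1.22)
v4: (4,-3) → rotate → (2.16280,-4.50803) → ×s → (2.03123,-4.23379) → (2.03,-4.23)
v5: (3.5,1) → rotate → (3.56629,-0.72911) → ×s → (3.34934,-0.68476) → (3.35,-0.68)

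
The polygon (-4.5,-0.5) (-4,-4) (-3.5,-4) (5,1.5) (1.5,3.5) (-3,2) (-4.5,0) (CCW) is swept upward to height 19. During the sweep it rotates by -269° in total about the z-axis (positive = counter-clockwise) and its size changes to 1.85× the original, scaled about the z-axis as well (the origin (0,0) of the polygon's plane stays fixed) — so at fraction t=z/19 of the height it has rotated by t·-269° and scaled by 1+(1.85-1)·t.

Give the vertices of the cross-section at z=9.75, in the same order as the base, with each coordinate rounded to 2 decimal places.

Cross-section at z=9.75: (4.33,4.86) (0.43,8.11) (-0.10,7.63) (-3.90,-6.40) (1.76,-5.18) (5.12,0.74) (4.81,4.32)

t = z/height = 9.75/19 = 0.513158
s = 1 + (scale-1)·z/height = 1 + (1.85-1)·9.75/19 = 1.436184
θ = twist·z/height = -269°·9.75/19 = -138.0395° = -2.409243 rad
cos θ = -0.743606, sin θ = -0.668618 (intermediates below are computed at full precision and shown rounded to 5 d.p.)
v1: (-4.5,-0.5) → rotate → (3.01192,3.38059) → ×s → (4.32567,4.85514) → (4.33,4.86)
v2: (-4,-4) → rotate → (0.29995,5.64890) → ×s → (0.43078,8.11286) → (0.43,8.11)
v3: (-3.5,-4) → rotate → (-0.07185,5.31459) → ×s → (-0.10320,7.63273) → (-0.10,7.63)
v4: (5,1.5) → rotate → (-2.71510,-4.45850) → ×s → (-3.89938,-6.40323) → (-3.90,-6.40)
v5: (1.5,3.5) → rotate → (1.22476,-3.60555) → ×s → (1.75898,-5.17823) → (1.76,-5.18)
v6: (-3,2) → rotate → (3.56805,0.51864) → ×s → (5.12438,0.74487) → (5.12,0.74)
v7: (-4.5,0) → rotate → (3.34623,3.00878) → ×s → (4.80580,4.32117) → (4.81,4.32)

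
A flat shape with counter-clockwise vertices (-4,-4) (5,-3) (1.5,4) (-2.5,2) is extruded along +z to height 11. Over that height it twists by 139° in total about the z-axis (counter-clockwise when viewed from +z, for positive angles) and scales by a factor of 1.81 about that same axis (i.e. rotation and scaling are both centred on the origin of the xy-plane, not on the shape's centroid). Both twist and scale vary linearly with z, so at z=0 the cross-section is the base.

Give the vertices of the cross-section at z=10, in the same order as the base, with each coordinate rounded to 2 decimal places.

t = z/height = 10/11 = 0.909091
s = 1 + (scale-1)·z/height = 1 + (1.81-1)·10/11 = 1.736364
θ = twist·z/height = 139°·10/11 = 126.3636° = 2.205462 rad
cos θ = -0.592908, sin θ = 0.805270 (intermediates below are computed at full precision and shown rounded to 5 d.p.)
v1: (-4,-4) → rotate → (5.59271,-0.84945) → ×s → (9.71098,-1.47495) → (9.71,-1.47)
v2: (5,-3) → rotate → (-0.54873,5.80508) → ×s → (-0.95279,10.07972) → (-0.95,10.08)
v3: (1.5,4) → rotate → (-4.11044,-1.16373) → ×s → (-7.13722,-2.02065) → (-7.14,-2.02)
v4: (-2.5,2) → rotate → (-0.12827,-3.19899) → ×s → (-0.22272,-5.55461) → (-0.22,-5.55)

Cross-section at z=10: (9.71,-1.47) (-0.95,10.08) (-7.14,-2.02) (-0.22,-5.55)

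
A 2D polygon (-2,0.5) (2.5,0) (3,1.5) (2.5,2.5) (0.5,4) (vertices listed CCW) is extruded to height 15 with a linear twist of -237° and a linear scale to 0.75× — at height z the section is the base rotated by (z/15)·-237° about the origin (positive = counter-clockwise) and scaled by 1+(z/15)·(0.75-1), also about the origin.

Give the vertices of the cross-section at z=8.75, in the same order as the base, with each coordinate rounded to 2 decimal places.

t = z/height = 8.75/15 = 0.583333
s = 1 + (scale-1)·z/height = 1 + (0.75-1)·8.75/15 = 0.854167
θ = twist·z/height = -237°·8.75/15 = -138.2500° = -2.412918 rad
cos θ = -0.746057, sin θ = -0.665882 (intermediates below are computed at full precision and shown rounded to 5 d.p.)
v1: (-2,0.5) → rotate → (1.82506,0.95873) → ×s → (1.55890,0.81892) → (1.56,0.82)
v2: (2.5,0) → rotate → (-1.86514,-1.66470) → ×s → (-1.59314,-1.42193) → (-1.59,-1.42)
v3: (3,1.5) → rotate → (-1.23935,-3.11673) → ×s → (-1.05861,-2.66221) → (-1.06,-2.66)
v4: (2.5,2.5) → rotate → (-0.20044,-3.52985) → ×s → (-0.17121,-3.01508) → (-0.17,-3.02)
v5: (0.5,4) → rotate → (2.29050,-3.31717) → ×s → (1.95647,-2.83342) → (1.96,-2.83)

Cross-section at z=8.75: (1.56,0.82) (-1.59,-1.42) (-1.06,-2.66) (-0.17,-3.02) (1.96,-2.83)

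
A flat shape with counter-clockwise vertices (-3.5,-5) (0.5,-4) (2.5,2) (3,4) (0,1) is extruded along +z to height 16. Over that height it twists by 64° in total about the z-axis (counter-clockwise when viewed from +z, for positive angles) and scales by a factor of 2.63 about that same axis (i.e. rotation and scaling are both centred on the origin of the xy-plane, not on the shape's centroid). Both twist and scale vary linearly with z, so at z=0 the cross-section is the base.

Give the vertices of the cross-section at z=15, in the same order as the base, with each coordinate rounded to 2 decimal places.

Cross-section at z=15: (6.52,-13.98) (9.39,-3.96) (-1.22,8.00) (-4.97,11.62) (-2.19,1.26)

t = z/height = 15/16 = 0.9375
s = 1 + (scale-1)·z/height = 1 + (2.63-1)·15/16 = 2.528125
θ = twist·z/height = 64°·15/16 = 60.0000° = 1.047198 rad
cos θ = 0.500000, sin θ = 0.866025 (intermediates below are computed at full precision and shown rounded to 5 d.p.)
v1: (-3.5,-5) → rotate → (2.58013,-5.53109) → ×s → (6.52288,-13.98328) → (6.52,-13.98)
v2: (0.5,-4) → rotate → (3.71410,-1.56699) → ×s → (9.38971,-3.96154) → (9.39,-3.96)
v3: (2.5,2) → rotate → (-0.48205,3.16506) → ×s → (-1.21868,8.00168) → (-1.22,8.00)
v4: (3,4) → rotate → (-1.96410,4.59808) → ×s → (-4.96549,11.62451) → (-4.97,11.62)
v5: (0,1) → rotate → (-0.86603,0.50000) → ×s → (-2.18942,1.26406) → (-2.19,1.26)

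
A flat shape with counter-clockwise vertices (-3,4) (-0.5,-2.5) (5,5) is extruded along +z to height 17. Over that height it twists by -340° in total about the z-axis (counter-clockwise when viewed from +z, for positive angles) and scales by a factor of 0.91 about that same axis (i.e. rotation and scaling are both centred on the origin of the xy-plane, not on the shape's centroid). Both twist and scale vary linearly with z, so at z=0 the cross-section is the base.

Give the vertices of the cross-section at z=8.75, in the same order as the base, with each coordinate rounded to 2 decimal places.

Cross-section at z=8.75: (3.18,-3.55) (0.27,2.42) (-4.33,-5.17)

t = z/height = 8.75/17 = 0.514706
s = 1 + (scale-1)·z/height = 1 + (0.91-1)·8.75/17 = 0.953676
θ = twist·z/height = -340°·8.75/17 = -175.0000° = -3.054326 rad
cos θ = -0.996195, sin θ = -0.087156 (intermediates below are computed at full precision and shown rounded to 5 d.p.)
v1: (-3,4) → rotate → (3.33721,-3.72331) → ×s → (3.18262,-3.55083) → (3.18,-3.55)
v2: (-0.5,-2.5) → rotate → (0.28021,2.53406) → ×s → (0.26723,2.41668) → (0.27,2.42)
v3: (5,5) → rotate → (-4.54519,-5.41675) → ×s → (-4.33465,-5.16583) → (-4.33,-5.17)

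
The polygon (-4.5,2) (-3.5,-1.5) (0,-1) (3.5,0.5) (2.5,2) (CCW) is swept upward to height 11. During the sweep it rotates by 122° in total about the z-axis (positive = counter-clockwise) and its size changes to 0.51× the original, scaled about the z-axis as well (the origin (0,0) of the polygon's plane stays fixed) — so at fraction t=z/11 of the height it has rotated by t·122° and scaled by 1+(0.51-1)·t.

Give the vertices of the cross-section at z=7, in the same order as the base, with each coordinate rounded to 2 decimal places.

t = z/height = 7/11 = 0.636364
s = 1 + (scale-1)·z/height = 1 + (0.51-1)·7/11 = 0.688182
θ = twist·z/height = 122°·7/11 = 77.6364° = 1.355010 rad
cos θ = 0.214115, sin θ = 0.976808 (intermediates below are computed at full precision and shown rounded to 5 d.p.)
v1: (-4.5,2) → rotate → (-2.91714,-3.96741) → ×s → (-2.00752,-2.73030) → (-2.01,-2.73)
v2: (-3.5,-1.5) → rotate → (0.71581,-3.74000) → ×s → (0.49261,-2.57380) → (0.49,-2.57)
v3: (0,-1) → rotate → (0.97681,-0.21412) → ×s → (0.67222,-0.14735) → (0.67,-0.15)
v4: (3.5,0.5) → rotate → (0.26100,3.52589) → ×s → (0.17962,2.42645) → (0.18,2.43)
v5: (2.5,2) → rotate → (-1.41833,2.87025) → ×s → (-0.97607,1.97526) → (-0.98,1.98)

Cross-section at z=7: (-2.01,-2.73) (0.49,-2.57) (0.67,-0.15) (0.18,2.43) (-0.98,1.98)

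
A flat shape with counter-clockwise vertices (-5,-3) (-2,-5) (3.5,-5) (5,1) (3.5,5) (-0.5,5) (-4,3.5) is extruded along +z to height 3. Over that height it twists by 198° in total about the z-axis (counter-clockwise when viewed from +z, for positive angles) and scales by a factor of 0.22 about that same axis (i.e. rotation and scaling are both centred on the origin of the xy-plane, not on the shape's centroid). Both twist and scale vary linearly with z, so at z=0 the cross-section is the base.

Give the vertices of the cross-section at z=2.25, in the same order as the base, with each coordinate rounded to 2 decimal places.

t = z/height = 2.25/3 = 0.75
s = 1 + (scale-1)·z/height = 1 + (0.22-1)·2.25/3 = 0.415000
θ = twist·z/height = 198°·2.25/3 = 148.5000° = 2.591814 rad
cos θ = -0.852640, sin θ = 0.522499 (intermediates below are computed at full precision and shown rounded to 5 d.p.)
v1: (-5,-3) → rotate → (5.83070,-0.05457) → ×s → (2.41974,-0.02265) → (2.42,-0.02)
v2: (-2,-5) → rotate → (4.31777,3.21820) → ×s → (1.79188,1.33555) → (1.79,1.34)
v3: (3.5,-5) → rotate → (-0.37175,6.09195) → ×s → (-0.15428,2.52816) → (-0.15,2.53)
v4: (5,1) → rotate → (-4.78570,1.75985) → ×s → (-1.98607,0.73034) → (-1.99,0.73)
v5: (3.5,5) → rotate → (-5.59673,-2.43446) → ×s → (-2.32264,-1.01030) → (-2.32,-1.01)
v6: (-0.5,5) → rotate → (-2.18617,-4.52445) → ×s → (-0.90726,-1.87765) → (-0.91,-1.88)
v7: (-4,3.5) → rotate → (1.58182,-5.07423) → ×s → (0.65645,-2.10581) → (0.66,-2.11)

Cross-section at z=2.25: (2.42,-0.02) (1.79,1.34) (-0.15,2.53) (-1.99,0.73) (-2.32,-1.01) (-0.91,-1.88) (0.66,-2.11)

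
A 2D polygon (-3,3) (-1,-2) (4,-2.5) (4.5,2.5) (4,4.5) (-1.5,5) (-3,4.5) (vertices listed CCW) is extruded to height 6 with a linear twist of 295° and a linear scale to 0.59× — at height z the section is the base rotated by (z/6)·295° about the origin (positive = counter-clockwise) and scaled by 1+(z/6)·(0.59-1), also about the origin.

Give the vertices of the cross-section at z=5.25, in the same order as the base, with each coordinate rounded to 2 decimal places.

t = z/height = 5.25/6 = 0.875
s = 1 + (scale-1)·z/height = 1 + (0.59-1)·5.25/6 = 0.641250
θ = twist·z/height = 295°·5.25/6 = 258.1250° = 4.505131 rad
cos θ = -0.205777, sin θ = -0.978599 (intermediates below are computed at full precision and shown rounded to 5 d.p.)
v1: (-3,3) → rotate → (3.55313,2.31846) → ×s → (2.27844,1.48672) → (2.28,1.49)
v2: (-1,-2) → rotate → (-1.75142,1.39015) → ×s → (-1.12310,0.89144) → (-1.12,0.89)
v3: (4,-2.5) → rotate → (-3.26961,-3.39995) → ×s → (-2.09663,-2.18022) → (-2.10,-2.18)
v4: (4.5,2.5) → rotate → (1.52050,-4.91814) → ×s → (0.97502,-3.15376) → (0.98,-3.15)
v5: (4,4.5) → rotate → (3.58059,-4.84039) → ×s → (2.29605,-3.10390) → (2.30,-3.10)
v6: (-1.5,5) → rotate → (5.20166,0.43901) → ×s → (3.33556,0.28152) → (3.34,0.28)
v7: (-3,4.5) → rotate → (5.02103,2.00980) → ×s → (3.21973,1.28878) → (3.22,1.29)

Cross-section at z=5.25: (2.28,1.49) (-1.12,0.89) (-2.10,-2.18) (0.98,-3.15) (2.30,-3.10) (3.34,0.28) (3.22,1.29)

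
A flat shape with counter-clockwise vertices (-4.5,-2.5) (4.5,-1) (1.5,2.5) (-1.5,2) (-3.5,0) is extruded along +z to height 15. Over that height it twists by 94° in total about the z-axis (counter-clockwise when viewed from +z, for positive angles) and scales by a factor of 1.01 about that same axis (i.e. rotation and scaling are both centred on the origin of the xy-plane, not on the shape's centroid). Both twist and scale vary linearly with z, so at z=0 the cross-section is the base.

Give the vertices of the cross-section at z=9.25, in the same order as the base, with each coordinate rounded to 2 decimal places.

t = z/height = 9.25/15 = 0.616667
s = 1 + (scale-1)·z/height = 1 + (1.01-1)·9.25/15 = 1.006167
θ = twist·z/height = 94°·9.25/15 = 57.9667° = 1.011709 rad
cos θ = 0.530413, sin θ = 0.847740 (intermediates below are computed at full precision and shown rounded to 5 d.p.)
v1: (-4.5,-2.5) → rotate → (-0.26751,-5.14086) → ×s → (-0.26916,-5.17256) → (-0.27,-5.17)
v2: (4.5,-1) → rotate → (3.23460,3.28442) → ×s → (3.25454,3.30467) → (3.25,3.30)
v3: (1.5,2.5) → rotate → (-1.32373,2.59764) → ×s → (-1.33189,2.61366) → (-1.33,2.61)
v4: (-1.5,2) → rotate → (-2.49110,-0.21078) → ×s → (-2.50646,-0.21208) → (-2.51,-0.21)
v5: (-3.5,0) → rotate → (-1.85644,-2.96709) → ×s → (-1.86789,-2.98539) → (-1.87,-2.99)

Cross-section at z=9.25: (-0.27,-5.17) (3.25,3.30) (-1.33,2.61) (-2.51,-0.21) (-1.87,-2.99)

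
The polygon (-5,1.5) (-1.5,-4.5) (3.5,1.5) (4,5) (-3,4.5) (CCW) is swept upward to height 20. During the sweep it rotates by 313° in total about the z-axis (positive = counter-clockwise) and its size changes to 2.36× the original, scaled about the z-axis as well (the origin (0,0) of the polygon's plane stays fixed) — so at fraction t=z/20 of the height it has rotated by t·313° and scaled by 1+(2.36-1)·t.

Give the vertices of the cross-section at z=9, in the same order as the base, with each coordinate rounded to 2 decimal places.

t = z/height = 9/20 = 0.45
s = 1 + (scale-1)·z/height = 1 + (2.36-1)·9/20 = 1.612000
θ = twist·z/height = 313°·9/20 = 140.8500° = 2.458296 rad
cos θ = -0.775496, sin θ = 0.631353 (intermediates below are computed at full precision and shown rounded to 5 d.p.)
v1: (-5,1.5) → rotate → (2.93045,-4.32001) → ×s → (4.72388,-6.96385) → (4.72,-6.96)
v2: (-1.5,-4.5) → rotate → (4.00433,2.54270) → ×s → (6.45498,4.09884) → (6.45,4.10)
v3: (3.5,1.5) → rotate → (-3.66126,1.04649) → ×s → (-5.90196,1.68694) → (-5.90,1.69)
v4: (4,5) → rotate → (-6.25875,-1.35207) → ×s → (-10.08910,-2.17953) → (-10.09,-2.18)
v5: (-3,4.5) → rotate → (-0.51460,-5.38379) → ×s → (-0.82954,-8.67867) → (-0.83,-8.68)

Cross-section at z=9: (4.72,-6.96) (6.45,4.10) (-5.90,1.69) (-10.09,-2.18) (-0.83,-8.68)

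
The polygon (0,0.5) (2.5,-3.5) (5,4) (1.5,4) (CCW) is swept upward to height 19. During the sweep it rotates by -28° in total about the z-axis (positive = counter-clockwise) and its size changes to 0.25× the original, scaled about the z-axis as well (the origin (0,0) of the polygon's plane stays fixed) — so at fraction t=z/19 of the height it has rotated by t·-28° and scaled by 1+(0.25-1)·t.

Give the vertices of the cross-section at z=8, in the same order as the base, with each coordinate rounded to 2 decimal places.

t = z/height = 8/19 = 0.421053
s = 1 + (scale-1)·z/height = 1 + (0.25-1)·8/19 = 0.684211
θ = twist·z/height = -28°·8/19 = -11.7895° = -0.205765 rad
cos θ = 0.978905, sin θ = -0.204316 (intermediates below are computed at full precision and shown rounded to 5 d.p.)
v1: (0,0.5) → rotate → (0.10216,0.48945) → ×s → (0.06990,0.33489) → (0.07,0.33)
v2: (2.5,-3.5) → rotate → (1.73216,-3.93696) → ×s → (1.18516,-2.69371) → (1.19,-2.69)
v3: (5,4) → rotate → (5.71179,2.89404) → ×s → (3.90807,1.98013) → (3.91,1.98)
v4: (1.5,4) → rotate → (2.28562,3.60915) → ×s → (1.56385,2.46942) → (1.56,2.47)

Cross-section at z=8: (0.07,0.33) (1.19,-2.69) (3.91,1.98) (1.56,2.47)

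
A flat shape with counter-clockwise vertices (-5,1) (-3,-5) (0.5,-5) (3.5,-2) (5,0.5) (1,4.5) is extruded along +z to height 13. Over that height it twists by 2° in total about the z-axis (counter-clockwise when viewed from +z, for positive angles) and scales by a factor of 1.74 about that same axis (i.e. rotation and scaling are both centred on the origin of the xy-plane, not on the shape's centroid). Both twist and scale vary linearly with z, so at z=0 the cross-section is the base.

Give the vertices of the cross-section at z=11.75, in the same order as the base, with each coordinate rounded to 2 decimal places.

Cross-section at z=11.75: (-8.39,1.40) (-4.74,-8.50) (1.10,-8.31) (5.94,-3.15) (8.31,1.10) (1.43,7.56)

t = z/height = 11.75/13 = 0.903846
s = 1 + (scale-1)·z/height = 1 + (1.74-1)·11.75/13 = 1.668846
θ = twist·z/height = 2°·11.75/13 = 1.8077° = 0.031550 rad
cos θ = 0.999502, sin θ = 0.031545 (intermediates below are computed at full precision and shown rounded to 5 d.p.)
v1: (-5,1) → rotate → (-5.02906,0.84178) → ×s → (-8.39272,1.40480) → (-8.39,1.40)
v2: (-3,-5) → rotate → (-2.84078,-5.09215) → ×s → (-4.74083,-8.49801) → (-4.74,-8.50)
v3: (0.5,-5) → rotate → (0.65748,-4.98174) → ×s → (1.09723,-8.31376) → (1.10,-8.31)
v4: (3.5,-2) → rotate → (3.56135,-1.88860) → ×s → (5.94334,-3.15178) → (5.94,-3.15)
v5: (5,0.5) → rotate → (4.98174,0.65748) → ×s → (8.31376,1.09723) → (8.31,1.10)
v6: (1,4.5) → rotate → (0.85755,4.52931) → ×s → (1.43112,7.55871) → (1.43,7.56)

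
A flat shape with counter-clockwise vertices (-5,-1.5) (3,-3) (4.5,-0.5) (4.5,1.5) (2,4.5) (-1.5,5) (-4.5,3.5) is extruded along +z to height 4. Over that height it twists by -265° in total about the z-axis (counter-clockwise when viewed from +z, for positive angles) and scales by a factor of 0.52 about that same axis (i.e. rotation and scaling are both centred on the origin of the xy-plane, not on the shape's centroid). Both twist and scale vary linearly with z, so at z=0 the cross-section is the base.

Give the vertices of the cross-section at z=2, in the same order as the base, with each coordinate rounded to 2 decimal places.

t = z/height = 2/4 = 0.5
s = 1 + (scale-1)·z/height = 1 + (0.52-1)·2/4 = 0.760000
θ = twist·z/height = -265°·2/4 = -132.5000° = -2.312561 rad
cos θ = -0.675590, sin θ = -0.737277 (intermediates below are computed at full precision and shown rounded to 5 d.p.)
v1: (-5,-1.5) → rotate → (2.27204,4.69977) → ×s → (1.72675,3.57183) → (1.73,3.57)
v2: (3,-3) → rotate → (-4.23860,-0.18506) → ×s → (-3.22134,-0.14065) → (-3.22,-0.14)
v3: (4.5,-0.5) → rotate → (-3.40879,-2.97995) → ×s → (-2.59068,-2.26476) → (-2.59,-2.26)
v4: (4.5,1.5) → rotate → (-1.93424,-4.33113) → ×s → (-1.47002,-3.29166) → (-1.47,-3.29)
v5: (2,4.5) → rotate → (1.96657,-4.51471) → ×s → (1.49459,-3.43118) → (1.49,-3.43)
v6: (-1.5,5) → rotate → (4.69977,-2.27204) → ×s → (3.57183,-1.72675) → (3.57,-1.73)
v7: (-4.5,3.5) → rotate → (5.62063,0.95318) → ×s → (4.27168,0.72442) → (4.27,0.72)

Cross-section at z=2: (1.73,3.57) (-3.22,-0.14) (-2.59,-2.26) (-1.47,-3.29) (1.49,-3.43) (3.57,-1.73) (4.27,0.72)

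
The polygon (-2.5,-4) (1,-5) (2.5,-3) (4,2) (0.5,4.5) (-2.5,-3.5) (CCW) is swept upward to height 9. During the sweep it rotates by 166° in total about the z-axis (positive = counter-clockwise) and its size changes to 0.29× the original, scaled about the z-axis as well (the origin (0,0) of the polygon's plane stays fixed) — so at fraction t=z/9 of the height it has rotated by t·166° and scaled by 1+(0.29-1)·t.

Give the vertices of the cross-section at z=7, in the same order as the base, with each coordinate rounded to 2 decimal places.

Cross-section at z=7: (2.10,0.26) (1.45,1.76) (0.34,1.72) (-1.82,0.82) (-1.70,-1.10) (1.92,0.12)

t = z/height = 7/9 = 0.777778
s = 1 + (scale-1)·z/height = 1 + (0.29-1)·7/9 = 0.447778
θ = twist·z/height = 166°·7/9 = 129.1111° = 2.253414 rad
cos θ = -0.630826, sin θ = 0.775924 (intermediates below are computed at full precision and shown rounded to 5 d.p.)
v1: (-2.5,-4) → rotate → (4.68076,0.58349) → ×s → (2.09594,0.26128) → (2.10,0.26)
v2: (1,-5) → rotate → (3.24879,3.93006) → ×s → (1.45474,1.75979) → (1.45,1.76)
v3: (2.5,-3) → rotate → (0.75071,3.83229) → ×s → (0.33615,1.71601) → (0.34,1.72)
v4: (4,2) → rotate → (-4.07515,1.84204) → ×s → (-1.82476,0.82483) → (-1.82,0.82)
v5: (0.5,4.5) → rotate → (-3.80707,-2.45076) → ×s → (-1.70472,-1.09739) → (-1.70,-1.10)
v6: (-2.5,-3.5) → rotate → (4.29280,0.26808) → ×s → (1.92222,0.12004) → (1.92,0.12)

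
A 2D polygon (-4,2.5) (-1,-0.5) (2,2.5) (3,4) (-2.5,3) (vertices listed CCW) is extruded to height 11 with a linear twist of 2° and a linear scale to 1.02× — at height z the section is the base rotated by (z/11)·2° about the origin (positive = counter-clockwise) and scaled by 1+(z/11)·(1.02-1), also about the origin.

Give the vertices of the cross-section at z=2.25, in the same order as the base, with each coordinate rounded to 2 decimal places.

t = z/height = 2.25/11 = 0.204545
s = 1 + (scale-1)·z/height = 1 + (1.02-1)·2.25/11 = 1.004091
θ = twist·z/height = 2°·2.25/11 = 0.4091° = 0.007140 rad
cos θ = 0.999975, sin θ = 0.007140 (intermediates below are computed at full precision and shown rounded to 5 d.p.)
v1: (-4,2.5) → rotate → (-4.01775,2.47138) → ×s → (-4.03418,2.48149) → (-4.03,2.48)
v2: (-1,-0.5) → rotate → (-0.99640,-0.50713) → ×s → (-1.00048,-0.50920) → (-1.00,-0.51)
v3: (2,2.5) → rotate → (1.98210,2.51422) → ×s → (1.99021,2.52450) → (1.99,2.52)
v4: (3,4) → rotate → (2.97136,4.02132) → ×s → (2.98352,4.03777) → (2.98,4.04)
v5: (-2.5,3) → rotate → (-2.52136,2.98207) → ×s → (-2.53167,2.99427) → (-2.53,2.99)

Cross-section at z=2.25: (-4.03,2.48) (-1.00,-0.51) (1.99,2.52) (2.98,4.04) (-2.53,2.99)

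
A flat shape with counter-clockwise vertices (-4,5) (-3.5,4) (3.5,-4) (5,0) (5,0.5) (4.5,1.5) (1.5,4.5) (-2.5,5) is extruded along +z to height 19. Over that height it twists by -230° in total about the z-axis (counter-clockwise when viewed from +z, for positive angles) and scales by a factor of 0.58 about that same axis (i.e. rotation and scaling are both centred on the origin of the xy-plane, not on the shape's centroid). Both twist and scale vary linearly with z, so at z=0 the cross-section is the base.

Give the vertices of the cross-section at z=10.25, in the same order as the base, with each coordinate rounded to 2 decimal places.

t = z/height = 10.25/19 = 0.539474
s = 1 + (scale-1)·z/height = 1 + (0.58-1)·10.25/19 = 0.773421
θ = twist·z/height = -230°·10.25/19 = -124.0789° = -2.165586 rad
cos θ = -0.560335, sin θ = -0.828266 (intermediates below are computed at full precision and shown rounded to 5 d.p.)
v1: (-4,5) → rotate → (6.38267,0.51139) → ×s → (4.93649,0.39552) → (4.94,0.40)
v2: (-3.5,4) → rotate → (5.27424,0.65759) → ×s → (4.07921,0.50860) → (4.08,0.51)
v3: (3.5,-4) → rotate → (-5.27424,-0.65759) → ×s → (-4.07921,-0.50860) → (-4.08,-0.51)
v4: (5,0) → rotate → (-2.80167,-4.14133) → ×s → (-2.16687,-3.20299) → (-2.17,-3.20)
v5: (5,0.5) → rotate → (-2.38754,-4.42150) → ×s → (-1.84657,-3.41968) → (-1.85,-3.42)
v6: (4.5,1.5) → rotate → (-1.27911,-4.56770) → ×s → (-0.98929,-3.53276) → (-0.99,-3.53)
v7: (1.5,4.5) → rotate → (2.88670,-3.76391) → ×s → (2.23263,-2.91108) → (2.23,-2.91)
v8: (-2.5,5) → rotate → (5.54217,-0.73101) → ×s → (4.28643,-0.56538) → (4.29,-0.57)

Cross-section at z=10.25: (4.94,0.40) (4.08,0.51) (-4.08,-0.51) (-2.17,-3.20) (-1.85,-3.42) (-0.99,-3.53) (2.23,-2.91) (4.29,-0.57)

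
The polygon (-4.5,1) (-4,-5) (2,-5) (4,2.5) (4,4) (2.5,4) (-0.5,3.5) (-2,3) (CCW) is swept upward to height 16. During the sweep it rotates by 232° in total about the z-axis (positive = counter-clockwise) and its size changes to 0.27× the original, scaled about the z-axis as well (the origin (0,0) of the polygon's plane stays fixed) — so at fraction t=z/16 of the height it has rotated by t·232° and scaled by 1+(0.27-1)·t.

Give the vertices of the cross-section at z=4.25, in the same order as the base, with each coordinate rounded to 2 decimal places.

Cross-section at z=4.25: (-2.43,-2.81) (2.01,-4.75) (4.31,-0.50) (-0.24,3.79) (-1.30,4.37) (-1.88,3.31) (-2.67,0.99) (-2.89,-0.27)

t = z/height = 4.25/16 = 0.265625
s = 1 + (scale-1)·z/height = 1 + (0.27-1)·4.25/16 = 0.806094
θ = twist·z/height = 232°·4.25/16 = 61.6250° = 1.075559 rad
cos θ = 0.475240, sin θ = 0.879856 (intermediates below are computed at full precision and shown rounded to 5 d.p.)
v1: (-4.5,1) → rotate → (-3.01844,-3.48411) → ×s → (-2.43314,-2.80852) → (-2.43,-2.81)
v2: (-4,-5) → rotate → (2.49832,-5.89563) → ×s → (2.01388,-4.75243) → (2.01,-4.75)
v3: (2,-5) → rotate → (5.34976,-0.61649) → ×s → (4.31241,-0.49695) → (4.31,-0.50)
v4: (4,2.5) → rotate → (-0.29868,4.70752) → ×s → (-0.24076,3.79471) → (-0.24,3.79)
v5: (4,4) → rotate → (-1.61846,5.42039) → ×s → (-1.30463,4.36934) → (-1.30,4.37)
v6: (2.5,4) → rotate → (-2.33132,4.10060) → ×s → (-1.87927,3.30547) → (-1.88,3.31)
v7: (-0.5,3.5) → rotate → (-3.31712,1.22341) → ×s → (-2.67391,0.98619) → (-2.67,0.99)
v8: (-2,3) → rotate → (-3.59005,-0.33399) → ×s → (-2.89392,-0.26923) → (-2.89,-0.27)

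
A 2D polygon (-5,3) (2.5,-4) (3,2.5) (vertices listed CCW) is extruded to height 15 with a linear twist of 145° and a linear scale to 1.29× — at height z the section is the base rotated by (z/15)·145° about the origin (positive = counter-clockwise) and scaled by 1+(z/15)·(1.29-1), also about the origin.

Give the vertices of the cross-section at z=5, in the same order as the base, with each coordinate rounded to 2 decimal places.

Cross-section at z=5: (-6.10,-1.91) (5.10,-0.87) (0.14,4.28)

t = z/height = 5/15 = 0.333333
s = 1 + (scale-1)·z/height = 1 + (1.29-1)·5/15 = 1.096667
θ = twist·z/height = 145°·5/15 = 48.3333° = 0.843576 rad
cos θ = 0.664796, sin θ = 0.747025 (intermediates below are computed at full precision and shown rounded to 5 d.p.)
v1: (-5,3) → rotate → (-5.56505,-1.74074) → ×s → (-6.10301,-1.90901) → (-6.10,-1.91)
v2: (2.5,-4) → rotate → (4.65009,-0.79162) → ×s → (5.09960,-0.86814) → (5.10,-0.87)
v3: (3,2.5) → rotate → (0.12682,3.90306) → ×s → (0.13908,4.28036) → (0.14,4.28)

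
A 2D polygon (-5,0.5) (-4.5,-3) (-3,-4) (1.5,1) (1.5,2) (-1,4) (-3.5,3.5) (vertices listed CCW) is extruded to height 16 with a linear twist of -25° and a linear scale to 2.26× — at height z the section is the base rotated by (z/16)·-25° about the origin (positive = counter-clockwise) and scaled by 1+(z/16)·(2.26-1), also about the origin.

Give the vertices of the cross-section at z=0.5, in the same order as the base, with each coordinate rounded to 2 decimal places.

Cross-section at z=0.5: (-5.19,0.59) (-4.72,-3.05) (-3.17,-4.11) (1.57,1.02) (1.59,2.06) (-0.98,4.17) (-3.59,3.69)

t = z/height = 0.5/16 = 0.03125
s = 1 + (scale-1)·z/height = 1 + (2.26-1)·0.5/16 = 1.039375
θ = twist·z/height = -25°·0.5/16 = -0.7813° = -0.013635 rad
cos θ = 0.999907, sin θ = -0.013635 (intermediates below are computed at full precision and shown rounded to 5 d.p.)
v1: (-5,0.5) → rotate → (-4.99272,0.56813) → ×s → (-5.18931,0.59050) → (-5.19,0.59)
v2: (-4.5,-3) → rotate → (-4.54049,-2.93836) → ×s → (-4.71927,-3.05406) → (-4.72,-3.05)
v3: (-3,-4) → rotate → (-3.05426,-3.95872) → ×s → (-3.17452,-4.11460) → (-3.17,-4.11)
v4: (1.5,1) → rotate → (1.51350,0.97945) → ×s → (1.57309,1.01802) → (1.57,1.02)
v5: (1.5,2) → rotate → (1.52713,1.97936) → ×s → (1.58726,2.05730) → (1.59,2.06)
v6: (-1,4) → rotate → (-0.94537,4.01326) → ×s → (-0.98259,4.17129) → (-0.98,4.17)
v7: (-3.5,3.5) → rotate → (-3.45195,3.54740) → ×s → (-3.58787,3.68708) → (-3.59,3.69)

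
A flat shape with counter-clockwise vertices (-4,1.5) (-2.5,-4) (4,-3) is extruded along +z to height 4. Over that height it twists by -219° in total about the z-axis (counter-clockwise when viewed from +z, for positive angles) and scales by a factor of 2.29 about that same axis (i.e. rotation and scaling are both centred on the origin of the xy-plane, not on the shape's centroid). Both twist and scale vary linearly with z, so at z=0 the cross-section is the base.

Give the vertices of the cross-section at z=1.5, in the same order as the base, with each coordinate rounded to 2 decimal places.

t = z/height = 1.5/4 = 0.375
s = 1 + (scale-1)·z/height = 1 + (2.29-1)·1.5/4 = 1.483750
θ = twist·z/height = -219°·1.5/4 = -82.1250° = -1.433352 rad
cos θ = 0.137012, sin θ = -0.990569 (intermediates below are computed at full precision and shown rounded to 5 d.p.)
v1: (-4,1.5) → rotate → (0.93780,4.16780) → ×s → (1.39147,6.18397) → (1.39,6.18)
v2: (-2.5,-4) → rotate → (-4.30481,1.92837) → ×s → (-6.38726,2.86122) → (-6.39,2.86)
v3: (4,-3) → rotate → (-2.42366,-4.37331) → ×s → (-3.59610,-6.48891) → (-3.60,-6.49)

Cross-section at z=1.5: (1.39,6.18) (-6.39,2.86) (-3.60,-6.49)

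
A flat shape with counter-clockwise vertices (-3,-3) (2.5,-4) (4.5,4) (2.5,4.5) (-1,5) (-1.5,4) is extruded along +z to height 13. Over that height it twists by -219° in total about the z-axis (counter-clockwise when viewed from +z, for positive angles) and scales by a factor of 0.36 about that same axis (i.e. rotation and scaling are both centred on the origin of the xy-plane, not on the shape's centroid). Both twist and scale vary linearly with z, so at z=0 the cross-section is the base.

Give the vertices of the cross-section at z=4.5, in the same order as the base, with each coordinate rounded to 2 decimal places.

t = z/height = 4.5/13 = 0.346154
s = 1 + (scale-1)·z/height = 1 + (0.36-1)·4.5/13 = 0.778462
θ = twist·z/height = -219°·4.5/13 = -75.8077° = -1.323094 rad
cos θ = 0.245177, sin θ = -0.969478 (intermediates below are computed at full precision and shown rounded to 5 d.p.)
v1: (-3,-3) → rotate → (-3.64397,2.17290) → ×s → (-2.83669,1.69152) → (-2.84,1.69)
v2: (2.5,-4) → rotate → (-3.26497,-3.40440) → ×s → (-2.54165,-2.65020) → (-2.54,-2.65)
v3: (4.5,4) → rotate → (4.98121,-3.38194) → ×s → (3.87768,-2.63271) → (3.88,-2.63)
v4: (2.5,4.5) → rotate → (4.97560,-1.32040) → ×s → (3.87331,-1.02788) → (3.87,-1.03)
v5: (-1,5) → rotate → (4.60221,2.19536) → ×s → (3.58265,1.70901) → (3.58,1.71)
v6: (-1.5,4) → rotate → (3.51015,2.43493) → ×s → (2.73251,1.89550) → (2.73,1.90)

Cross-section at z=4.5: (-2.84,1.69) (-2.54,-2.65) (3.88,-2.63) (3.87,-1.03) (3.58,1.71) (2.73,1.90)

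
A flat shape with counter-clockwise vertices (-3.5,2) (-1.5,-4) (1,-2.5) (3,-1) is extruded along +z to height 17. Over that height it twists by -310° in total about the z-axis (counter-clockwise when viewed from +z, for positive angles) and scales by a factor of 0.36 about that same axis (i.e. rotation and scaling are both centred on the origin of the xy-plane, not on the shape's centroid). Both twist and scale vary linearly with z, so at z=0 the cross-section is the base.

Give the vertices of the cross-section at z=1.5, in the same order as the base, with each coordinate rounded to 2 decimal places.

Cross-section at z=1.5: (-2.07,3.19) (-2.99,-2.70) (-0.25,-2.53) (2.08,-2.14)

t = z/height = 1.5/17 = 0.0882353
s = 1 + (scale-1)·z/height = 1 + (0.36-1)·1.5/17 = 0.943529
θ = twist·z/height = -310°·1.5/17 = -27.3529° = -0.477399 rad
cos θ = 0.888193, sin θ = -0.459470 (intermediates below are computed at full precision and shown rounded to 5 d.p.)
v1: (-3.5,2) → rotate → (-2.18973,3.38453) → ×s → (-2.06608,3.19341) → (-2.07,3.19)
v2: (-1.5,-4) → rotate → (-3.17017,-2.86357) → ×s → (-2.99115,-2.70186) → (-2.99,-2.70)
v3: (1,-2.5) → rotate → (-0.26048,-2.67995) → ×s → (-0.24577,-2.52861) → (-0.25,-2.53)
v4: (3,-1) → rotate → (2.20511,-2.26660) → ×s → (2.08058,-2.13861) → (2.08,-2.14)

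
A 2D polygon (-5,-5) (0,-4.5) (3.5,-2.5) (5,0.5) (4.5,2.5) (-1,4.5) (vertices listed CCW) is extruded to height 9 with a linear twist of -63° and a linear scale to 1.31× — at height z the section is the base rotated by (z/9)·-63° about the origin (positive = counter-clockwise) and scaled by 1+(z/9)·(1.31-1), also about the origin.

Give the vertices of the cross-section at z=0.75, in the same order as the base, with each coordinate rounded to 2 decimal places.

t = z/height = 0.75/9 = 0.0833333
s = 1 + (scale-1)·z/height = 1 + (1.31-1)·0.75/9 = 1.025833
θ = twist·z/height = -63°·0.75/9 = -5.2500° = -0.091630 rad
cos θ = 0.995805, sin θ = -0.091502 (intermediates below are computed at full precision and shown rounded to 5 d.p.)
v1: (-5,-5) → rotate → (-5.43653,-4.52152) → ×s → (-5.57698,-4.63832) → (-5.58,-4.64)
v2: (0,-4.5) → rotate → (-0.41176,-4.48112) → ×s → (-0.42239,-4.59688) → (-0.42,-4.60)
v3: (3.5,-2.5) → rotate → (3.25656,-2.80977) → ×s → (3.34069,-2.88235) → (3.34,-2.88)
v4: (5,0.5) → rotate → (5.02478,0.04039) → ×s → (5.15458,0.04144) → (5.15,0.04)
v5: (4.5,2.5) → rotate → (4.70988,2.07776) → ×s → (4.83155,2.13143) → (4.83,2.13)
v6: (-1,4.5) → rotate → (-0.58405,4.57262) → ×s → (-0.59914,4.69075) → (-0.60,4.69)

Cross-section at z=0.75: (-5.58,-4.64) (-0.42,-4.60) (3.34,-2.88) (5.15,0.04) (4.83,2.13) (-0.60,4.69)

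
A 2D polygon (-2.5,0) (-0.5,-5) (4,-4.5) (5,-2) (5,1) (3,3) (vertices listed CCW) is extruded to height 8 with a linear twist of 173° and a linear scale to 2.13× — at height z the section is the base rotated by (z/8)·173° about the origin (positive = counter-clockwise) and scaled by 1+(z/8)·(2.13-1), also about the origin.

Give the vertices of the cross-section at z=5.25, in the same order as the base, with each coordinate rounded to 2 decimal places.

t = z/height = 5.25/8 = 0.65625
s = 1 + (scale-1)·z/height = 1 + (2.13-1)·5.25/8 = 1.741563
θ = twist·z/height = 173°·5.25/8 = 113.5313° = 1.981494 rad
cos θ = -0.399249, sin θ = 0.916842 (intermediates below are computed at full precision and shown rounded to 5 d.p.)
v1: (-2.5,0) → rotate → (0.99812,-2.29211) → ×s → (1.73829,-3.99185) → (1.74,-3.99)
v2: (-0.5,-5) → rotate → (4.78384,1.53782) → ×s → (8.33135,2.67822) → (8.33,2.68)
v3: (4,-4.5) → rotate → (2.52879,5.46399) → ×s → (4.40405,9.51588) → (4.40,9.52)
v4: (5,-2) → rotate → (-0.16256,5.38271) → ×s → (-0.28311,9.37433) → (-0.28,9.37)
v5: (5,1) → rotate → (-2.91309,4.18496) → ×s → (-5.07333,7.28837) → (-5.07,7.29)
v6: (3,3) → rotate → (-3.94827,1.55278) → ×s → (-6.87617,2.70426) → (-6.88,2.70)

Cross-section at z=5.25: (1.74,-3.99) (8.33,2.68) (4.40,9.52) (-0.28,9.37) (-5.07,7.29) (-6.88,2.70)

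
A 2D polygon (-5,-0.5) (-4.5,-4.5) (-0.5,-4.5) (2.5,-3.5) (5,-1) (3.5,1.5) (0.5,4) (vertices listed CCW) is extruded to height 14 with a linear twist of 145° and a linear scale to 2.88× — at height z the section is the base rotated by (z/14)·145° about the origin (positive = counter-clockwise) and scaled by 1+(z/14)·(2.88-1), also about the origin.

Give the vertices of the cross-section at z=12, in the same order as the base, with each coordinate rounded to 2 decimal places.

Cross-section at z=12: (8.43,-10.05) (16.33,-3.09) (10.45,5.54) (3.87,10.54) (-5.20,12.26) (-8.39,5.35) (-9.37,-4.81)

t = z/height = 12/14 = 0.857143
s = 1 + (scale-1)·z/height = 1 + (2.88-1)·12/14 = 2.611429
θ = twist·z/height = 145°·12/14 = 124.2857° = 2.169195 rad
cos θ = -0.563320, sin θ = 0.826239 (intermediates below are computed at full precision and shown rounded to 5 d.p.)
v1: (-5,-0.5) → rotate → (3.22972,-3.84953) → ×s → (8.43418,-10.05278) → (8.43,-10.05)
v2: (-4.5,-4.5) → rotate → (6.25301,-1.18313) → ×s → (16.32930,-3.08967) → (16.33,-3.09)
v3: (-0.5,-4.5) → rotate → (3.99973,2.12182) → ×s → (10.44502,5.54098) → (10.45,5.54)
v4: (2.5,-3.5) → rotate → (1.48354,4.03722) → ×s → (3.87415,10.54290) → (3.87,10.54)
v5: (5,-1) → rotate → (-1.99036,4.69451) → ×s → (-5.19769,12.25939) → (-5.20,12.26)
v6: (3.5,1.5) → rotate → (-3.21098,2.04686) → ×s → (-8.38524,5.34522) → (-8.39,5.35)
v7: (0.5,4) → rotate → (-3.58662,-1.84016) → ×s → (-9.36619,-4.80545) → (-9.37,-4.81)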